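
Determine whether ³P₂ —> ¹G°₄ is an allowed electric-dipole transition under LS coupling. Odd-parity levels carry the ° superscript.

Initial level: S=1, L=1, J=2, parity even. Final level: S=0, L=4, J=4, parity odd.
ΔS = 0: S: 1 → 0 — fails.
ΔJ = 0, ±1 (not J=0↔0): J: 2 → 4, ΔJ = +2 — fails.
ΔL = 0, ±1 (not L=0↔0): L: 1 → 4, ΔL = +3 — fails.
Parity must change: even → odd — passes.
Rule(s) violated: ΔS, ΔL, ΔJ.

forbidden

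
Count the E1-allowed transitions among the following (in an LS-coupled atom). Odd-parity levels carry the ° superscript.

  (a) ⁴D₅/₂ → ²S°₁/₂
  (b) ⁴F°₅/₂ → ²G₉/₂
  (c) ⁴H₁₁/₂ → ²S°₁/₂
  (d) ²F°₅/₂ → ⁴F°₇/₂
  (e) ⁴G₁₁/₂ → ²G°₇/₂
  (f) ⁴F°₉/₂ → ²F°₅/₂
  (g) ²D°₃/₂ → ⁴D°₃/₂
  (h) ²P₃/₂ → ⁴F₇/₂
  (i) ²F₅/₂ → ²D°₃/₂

1

(a) forbidden (ΔS, ΔL, ΔJ fail)
(b) forbidden (ΔS, ΔJ fail)
(c) forbidden (ΔS, ΔL, ΔJ fail)
(d) forbidden (parity, ΔS fail)
(e) forbidden (ΔS, ΔJ fail)
(f) forbidden (parity, ΔS, ΔJ fail)
(g) forbidden (parity, ΔS fail)
(h) forbidden (parity, ΔS, ΔL, ΔJ fail)
(i) allowed
Total allowed: 1 of 9.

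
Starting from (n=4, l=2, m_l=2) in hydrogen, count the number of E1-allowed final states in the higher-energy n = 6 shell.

4

E1 requires Δl = ±1, so l_f ∈ {1, 3}; with 0 ≤ l_f ≤ n_f−1 = 5, the allowed l_f values are {1, 3}.
For l_f = 1: m_f ∈ {m_i−1, m_i, m_i+1} ∩ [−1, 1] = {1} → 1 state.
For l_f = 3: m_f ∈ {m_i−1, m_i, m_i+1} ∩ [−3, 3] = {1, 2, 3} → 3 states.
Total: 4.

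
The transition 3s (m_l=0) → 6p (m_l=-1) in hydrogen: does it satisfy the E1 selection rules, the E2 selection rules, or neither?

E1

Δl = 1 − 0 = +1; l_i + l_f = 1.
Δm_l = -1.
E1 (Δl = ±1, |Δm_l| ≤ 1): satisfied.
E2 (Δl = 0,±2, l_i+l_f ≥ 2, |Δm_l| ≤ 2): not satisfied.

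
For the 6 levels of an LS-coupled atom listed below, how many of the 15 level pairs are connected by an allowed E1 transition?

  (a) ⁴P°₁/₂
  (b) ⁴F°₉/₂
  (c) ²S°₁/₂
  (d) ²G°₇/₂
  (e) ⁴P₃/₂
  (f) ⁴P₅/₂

(a)–(b): forbidden (parity, ΔL, ΔJ).
(a)–(c): forbidden (parity, ΔS).
(a)–(d): forbidden (parity, ΔS, ΔL, ΔJ).
(a)–(e): allowed.
(a)–(f): forbidden (ΔJ).
(b)–(c): forbidden (parity, ΔS, ΔL, ΔJ).
(b)–(d): forbidden (parity, ΔS).
(b)–(e): forbidden (ΔL, ΔJ).
(b)–(f): forbidden (ΔL, ΔJ).
(c)–(d): forbidden (parity, ΔL, ΔJ).
(c)–(e): forbidden (ΔS).
(c)–(f): forbidden (ΔS, ΔJ).
(d)–(e): forbidden (ΔS, ΔL, ΔJ).
(d)–(f): forbidden (ΔS, ΔL).
(e)–(f): forbidden (parity).
Allowed pairs: 1 of 15.

1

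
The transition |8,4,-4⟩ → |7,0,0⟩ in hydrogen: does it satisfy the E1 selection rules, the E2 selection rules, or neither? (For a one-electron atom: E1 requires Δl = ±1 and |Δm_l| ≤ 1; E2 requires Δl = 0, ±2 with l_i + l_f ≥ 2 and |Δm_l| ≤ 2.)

Δl = 0 − 4 = -4; l_i + l_f = 4.
Δm_l = +4.
E1 (Δl = ±1, |Δm_l| ≤ 1): not satisfied.
E2 (Δl = 0,±2, l_i+l_f ≥ 2, |Δm_l| ≤ 2): not satisfied.

neither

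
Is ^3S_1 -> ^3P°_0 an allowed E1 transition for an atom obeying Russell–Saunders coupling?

Parity must change: even → odd — ✓.
ΔS = 0: S: 1 → 1 — ✓.
ΔL = 0, ±1 (not L=0↔0): L: 0 → 1, ΔL = +1 — ✓.
ΔJ = 0, ±1 (not J=0↔0): J: 1 → 0, ΔJ = -1 — ✓.
All four E1 rules are satisfied.

allowed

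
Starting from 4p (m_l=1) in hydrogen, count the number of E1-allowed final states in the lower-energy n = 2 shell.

E1 requires Δl = ±1, so l_f ∈ {0, 2}; with 0 ≤ l_f ≤ n_f−1 = 1, the allowed l_f values are {0}.
For l_f = 0: m_f ∈ {m_i−1, m_i, m_i+1} ∩ [−0, 0] = {0} → 1 state.
Total: 1.

1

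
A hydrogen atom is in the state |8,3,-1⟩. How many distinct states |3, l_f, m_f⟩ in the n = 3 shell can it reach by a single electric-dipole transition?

3

E1 requires Δl = ±1, so l_f ∈ {2, 4}; with 0 ≤ l_f ≤ n_f−1 = 2, the allowed l_f values are {2}.
For l_f = 2: m_f ∈ {m_i−1, m_i, m_i+1} ∩ [−2, 2] = {-2, -1, 0} → 3 states.
Total: 3.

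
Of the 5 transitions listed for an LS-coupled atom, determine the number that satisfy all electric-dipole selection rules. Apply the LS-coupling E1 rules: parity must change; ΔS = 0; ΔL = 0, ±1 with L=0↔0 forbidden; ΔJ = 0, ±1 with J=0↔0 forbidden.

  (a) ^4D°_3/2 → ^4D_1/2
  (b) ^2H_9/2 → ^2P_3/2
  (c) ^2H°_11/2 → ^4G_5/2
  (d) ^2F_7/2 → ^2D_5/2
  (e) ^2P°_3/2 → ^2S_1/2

2

(a) allowed
(b) forbidden (parity, ΔL, ΔJ fail)
(c) forbidden (ΔS, ΔJ fail)
(d) forbidden (parity fails)
(e) allowed
Total allowed: 2 of 5.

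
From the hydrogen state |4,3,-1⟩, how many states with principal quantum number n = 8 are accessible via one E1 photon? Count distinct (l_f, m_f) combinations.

E1 requires Δl = ±1, so l_f ∈ {2, 4}; with 0 ≤ l_f ≤ n_f−1 = 7, the allowed l_f values are {2, 4}.
For l_f = 2: m_f ∈ {m_i−1, m_i, m_i+1} ∩ [−2, 2] = {-2, -1, 0} → 3 states.
For l_f = 4: m_f ∈ {m_i−1, m_i, m_i+1} ∩ [−4, 4] = {-2, -1, 0} → 3 states.
Total: 6.

6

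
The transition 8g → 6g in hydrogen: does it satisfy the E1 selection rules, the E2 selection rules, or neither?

Δl = 4 − 4 = +0; l_i + l_f = 8.
E1 (Δl = ±1): not satisfied.
E2 (Δl = 0,±2, l_i+l_f ≥ 2): satisfied.

E2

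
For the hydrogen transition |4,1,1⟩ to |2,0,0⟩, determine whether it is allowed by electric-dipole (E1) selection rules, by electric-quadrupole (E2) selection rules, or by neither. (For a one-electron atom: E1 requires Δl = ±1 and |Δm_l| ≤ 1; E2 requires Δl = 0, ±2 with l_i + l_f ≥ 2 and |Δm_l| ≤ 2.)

Δl = 0 − 1 = -1; l_i + l_f = 1.
Δm_l = -1.
E1 (Δl = ±1, |Δm_l| ≤ 1): satisfied.
E2 (Δl = 0,±2, l_i+l_f ≥ 2, |Δm_l| ≤ 2): not satisfied.

E1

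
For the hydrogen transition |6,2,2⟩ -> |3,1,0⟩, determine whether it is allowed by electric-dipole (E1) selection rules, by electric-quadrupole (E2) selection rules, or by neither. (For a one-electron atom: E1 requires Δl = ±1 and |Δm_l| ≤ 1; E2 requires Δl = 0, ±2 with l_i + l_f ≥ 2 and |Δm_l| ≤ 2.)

neither

Δl = 1 − 2 = -1; l_i + l_f = 3.
Δm_l = -2.
E1 (Δl = ±1, |Δm_l| ≤ 1): not satisfied.
E2 (Δl = 0,±2, l_i+l_f ≥ 2, |Δm_l| ≤ 2): not satisfied.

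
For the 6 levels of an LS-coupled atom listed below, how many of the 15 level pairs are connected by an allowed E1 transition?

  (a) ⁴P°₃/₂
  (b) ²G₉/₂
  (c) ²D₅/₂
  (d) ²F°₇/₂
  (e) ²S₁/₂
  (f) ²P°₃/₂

4

(a)–(b): forbidden (ΔS, ΔL, ΔJ).
(a)–(c): forbidden (ΔS).
(a)–(d): forbidden (parity, ΔS, ΔL, ΔJ).
(a)–(e): forbidden (ΔS).
(a)–(f): forbidden (parity, ΔS).
(b)–(c): forbidden (parity, ΔL, ΔJ).
(b)–(d): allowed.
(b)–(e): forbidden (parity, ΔL, ΔJ).
(b)–(f): forbidden (ΔL, ΔJ).
(c)–(d): allowed.
(c)–(e): forbidden (parity, ΔL, ΔJ).
(c)–(f): allowed.
(d)–(e): forbidden (ΔL, ΔJ).
(d)–(f): forbidden (parity, ΔL, ΔJ).
(e)–(f): allowed.
Allowed pairs: 4 of 15.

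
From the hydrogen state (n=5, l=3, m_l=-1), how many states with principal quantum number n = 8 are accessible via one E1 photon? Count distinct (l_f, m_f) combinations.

E1 requires Δl = ±1, so l_f ∈ {2, 4}; with 0 ≤ l_f ≤ n_f−1 = 7, the allowed l_f values are {2, 4}.
For l_f = 2: m_f ∈ {m_i−1, m_i, m_i+1} ∩ [−2, 2] = {-2, -1, 0} → 3 states.
For l_f = 4: m_f ∈ {m_i−1, m_i, m_i+1} ∩ [−4, 4] = {-2, -1, 0} → 3 states.
Total: 6.

6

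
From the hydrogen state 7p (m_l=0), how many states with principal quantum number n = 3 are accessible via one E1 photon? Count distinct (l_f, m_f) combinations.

4

E1 requires Δl = ±1, so l_f ∈ {0, 2}; with 0 ≤ l_f ≤ n_f−1 = 2, the allowed l_f values are {0, 2}.
For l_f = 0: m_f ∈ {m_i−1, m_i, m_i+1} ∩ [−0, 0] = {0} → 1 state.
For l_f = 2: m_f ∈ {m_i−1, m_i, m_i+1} ∩ [−2, 2] = {-1, 0, 1} → 3 states.
Total: 4.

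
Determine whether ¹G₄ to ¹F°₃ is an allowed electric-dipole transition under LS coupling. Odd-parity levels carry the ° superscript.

Initial level: S=0, L=4, J=4, parity even. Final level: S=0, L=3, J=3, parity odd.
Parity must change: even → odd — passes.
ΔS = 0: S: 0 → 0 — passes.
ΔL = 0, ±1 (not L=0↔0): L: 4 → 3, ΔL = -1 — passes.
ΔJ = 0, ±1 (not J=0↔0): J: 4 → 3, ΔJ = -1 — passes.
All four E1 rules are satisfied.

allowed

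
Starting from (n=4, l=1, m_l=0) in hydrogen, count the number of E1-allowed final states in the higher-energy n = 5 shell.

4

E1 requires Δl = ±1, so l_f ∈ {0, 2}; with 0 ≤ l_f ≤ n_f−1 = 4, the allowed l_f values are {0, 2}.
For l_f = 0: m_f ∈ {m_i−1, m_i, m_i+1} ∩ [−0, 0] = {0} → 1 state.
For l_f = 2: m_f ∈ {m_i−1, m_i, m_i+1} ∩ [−2, 2] = {-1, 0, 1} → 3 states.
Total: 4.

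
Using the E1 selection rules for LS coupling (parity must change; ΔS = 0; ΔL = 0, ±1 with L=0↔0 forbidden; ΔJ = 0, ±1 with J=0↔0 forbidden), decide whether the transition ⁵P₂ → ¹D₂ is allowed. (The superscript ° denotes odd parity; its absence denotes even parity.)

forbidden

Initial level: S=2, L=1, J=2, parity even. Final level: S=0, L=2, J=2, parity even.
Parity must change: even → even — violated.
ΔS = 0: S: 2 → 0 — violated.
ΔL = 0, ±1 (not L=0↔0): L: 1 → 2, ΔL = +1 — satisfied.
ΔJ = 0, ±1 (not J=0↔0): J: 2 → 2, ΔJ = +0 — satisfied.
Rule(s) violated: parity, ΔS.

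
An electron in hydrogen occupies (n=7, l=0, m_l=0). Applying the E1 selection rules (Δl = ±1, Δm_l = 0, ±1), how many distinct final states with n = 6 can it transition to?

3

E1 requires Δl = ±1, so l_f ∈ {-1, 1}; with 0 ≤ l_f ≤ n_f−1 = 5, the allowed l_f values are {1}.
For l_f = 1: m_f ∈ {m_i−1, m_i, m_i+1} ∩ [−1, 1] = {-1, 0, 1} → 3 states.
Total: 3.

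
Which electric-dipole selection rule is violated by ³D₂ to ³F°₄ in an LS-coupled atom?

Initial level: S=1, L=2, J=2, parity even. Final level: S=1, L=3, J=4, parity odd.
ΔJ = 0, ±1 (not J=0↔0): J: 2 → 4, ΔJ = +2 — ✗.
ΔS = 0: S: 1 → 1 — ✓.
Parity must change: even → odd — ✓.
ΔL = 0, ±1 (not L=0↔0): L: 2 → 3, ΔL = +1 — ✓.

the ΔJ = 0, ±1 rule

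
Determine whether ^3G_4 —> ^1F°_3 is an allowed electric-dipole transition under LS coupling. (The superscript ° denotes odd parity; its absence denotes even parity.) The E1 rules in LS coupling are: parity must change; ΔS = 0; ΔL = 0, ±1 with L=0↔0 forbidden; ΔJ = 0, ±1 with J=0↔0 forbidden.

forbidden

ΔJ = 0, ±1 (not J=0↔0): J: 4 → 3, ΔJ = -1 — passes.
Parity must change: even → odd — passes.
ΔS = 0: S: 1 → 0 — fails.
ΔL = 0, ±1 (not L=0↔0): L: 4 → 3, ΔL = -1 — passes.
Rule(s) violated: ΔS.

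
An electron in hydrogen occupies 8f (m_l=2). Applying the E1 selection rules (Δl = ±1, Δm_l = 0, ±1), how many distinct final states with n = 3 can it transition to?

E1 requires Δl = ±1, so l_f ∈ {2, 4}; with 0 ≤ l_f ≤ n_f−1 = 2, the allowed l_f values are {2}.
For l_f = 2: m_f ∈ {m_i−1, m_i, m_i+1} ∩ [−2, 2] = {1, 2} → 2 states.
Total: 2.

2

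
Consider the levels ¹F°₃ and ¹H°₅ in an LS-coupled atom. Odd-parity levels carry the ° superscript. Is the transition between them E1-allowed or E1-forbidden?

Initial level: S=0, L=3, J=3, parity odd. Final level: S=0, L=5, J=5, parity odd.
ΔL = 0, ±1 (not L=0↔0): L: 3 → 5, ΔL = +2 — fails.
Parity must change: odd → odd — fails.
ΔS = 0: S: 0 → 0 — passes.
ΔJ = 0, ±1 (not J=0↔0): J: 3 → 5, ΔJ = +2 — fails.
Rule(s) violated: parity, ΔL, ΔJ.

forbidden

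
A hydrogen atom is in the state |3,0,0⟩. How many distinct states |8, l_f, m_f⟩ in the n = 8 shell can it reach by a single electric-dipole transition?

E1 requires Δl = ±1, so l_f ∈ {-1, 1}; with 0 ≤ l_f ≤ n_f−1 = 7, the allowed l_f values are {1}.
For l_f = 1: m_f ∈ {m_i−1, m_i, m_i+1} ∩ [−1, 1] = {-1, 0, 1} → 3 states.
Total: 3.

3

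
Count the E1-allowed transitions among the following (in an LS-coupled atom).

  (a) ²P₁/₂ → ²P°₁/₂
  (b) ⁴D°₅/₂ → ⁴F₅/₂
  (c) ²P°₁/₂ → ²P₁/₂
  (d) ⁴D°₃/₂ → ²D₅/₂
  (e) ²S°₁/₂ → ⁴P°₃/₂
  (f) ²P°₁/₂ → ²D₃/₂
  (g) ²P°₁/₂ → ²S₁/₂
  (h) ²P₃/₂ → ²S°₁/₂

(a) allowed
(b) allowed
(c) allowed
(d) forbidden (ΔS fails)
(e) forbidden (parity, ΔS fail)
(f) allowed
(g) allowed
(h) allowed
Total allowed: 6 of 8.

6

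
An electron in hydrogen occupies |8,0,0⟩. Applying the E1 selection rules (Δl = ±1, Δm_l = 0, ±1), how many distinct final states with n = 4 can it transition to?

3

E1 requires Δl = ±1, so l_f ∈ {-1, 1}; with 0 ≤ l_f ≤ n_f−1 = 3, the allowed l_f values are {1}.
For l_f = 1: m_f ∈ {m_i−1, m_i, m_i+1} ∩ [−1, 1] = {-1, 0, 1} → 3 states.
Total: 3.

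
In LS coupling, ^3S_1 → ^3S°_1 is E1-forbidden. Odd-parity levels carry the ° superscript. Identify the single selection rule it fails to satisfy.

the L=0 ↔ L=0 exclusion

ΔJ = 0, ±1 (not J=0↔0): J: 1 → 1, ΔJ = +0 — ✓.
ΔS = 0: S: 1 → 1 — ✓.
ΔL = 0, ±1 (not L=0↔0): L: 0 → 0, ΔL = +0 — ✗.
Parity must change: even → odd — ✓.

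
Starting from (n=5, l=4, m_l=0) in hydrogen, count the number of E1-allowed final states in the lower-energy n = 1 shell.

E1 requires l_f ∈ {3, 5}, but neither lies in [0, 0], so no final state is reachable.
Total: 0.

0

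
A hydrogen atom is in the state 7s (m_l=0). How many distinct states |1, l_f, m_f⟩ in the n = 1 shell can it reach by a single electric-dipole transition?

0

E1 requires l_f ∈ {-1, 1}, but neither lies in [0, 0], so no final state is reachable.
Total: 0.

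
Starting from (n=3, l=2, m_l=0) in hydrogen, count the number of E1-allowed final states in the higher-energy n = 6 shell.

E1 requires Δl = ±1, so l_f ∈ {1, 3}; with 0 ≤ l_f ≤ n_f−1 = 5, the allowed l_f values are {1, 3}.
For l_f = 1: m_f ∈ {m_i−1, m_i, m_i+1} ∩ [−1, 1] = {-1, 0, 1} → 3 states.
For l_f = 3: m_f ∈ {m_i−1, m_i, m_i+1} ∩ [−3, 3] = {-1, 0, 1} → 3 states.
Total: 6.

6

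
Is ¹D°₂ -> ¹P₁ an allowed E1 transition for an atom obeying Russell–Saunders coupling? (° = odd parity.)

Reading off the term symbols: S 0→0, L 2→1, J 2→1, parity odd→even.
Parity must change: odd → even — ✓.
ΔS = 0: S: 0 → 0 — ✓.
ΔL = 0, ±1 (not L=0↔0): L: 2 → 1, ΔL = -1 — ✓.
ΔJ = 0, ±1 (not J=0↔0): J: 2 → 1, ΔJ = -1 — ✓.
All four E1 rules are satisfied.

allowed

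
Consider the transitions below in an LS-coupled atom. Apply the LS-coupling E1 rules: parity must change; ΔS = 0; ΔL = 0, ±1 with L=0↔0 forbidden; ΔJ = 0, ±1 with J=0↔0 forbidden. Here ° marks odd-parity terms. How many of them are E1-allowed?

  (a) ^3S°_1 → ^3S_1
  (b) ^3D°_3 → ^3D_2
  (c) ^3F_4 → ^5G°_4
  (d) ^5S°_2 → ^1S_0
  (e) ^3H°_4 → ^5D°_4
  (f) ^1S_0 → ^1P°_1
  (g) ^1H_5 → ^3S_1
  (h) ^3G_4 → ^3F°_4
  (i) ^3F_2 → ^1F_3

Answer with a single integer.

3

(a) forbidden (ΔL fails)
(b) allowed
(c) forbidden (ΔS fails)
(d) forbidden (ΔS, ΔL, ΔJ fail)
(e) forbidden (parity, ΔS, ΔL fail)
(f) allowed
(g) forbidden (parity, ΔS, ΔL, ΔJ fail)
(h) allowed
(i) forbidden (parity, ΔS fail)
Total allowed: 3 of 9.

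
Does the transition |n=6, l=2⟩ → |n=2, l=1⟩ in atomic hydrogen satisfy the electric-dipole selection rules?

allowed

Initial l = 2, final l = 1, so Δl = -1. E1 requires Δl = ±1: passes.
All E1 selection rules are satisfied.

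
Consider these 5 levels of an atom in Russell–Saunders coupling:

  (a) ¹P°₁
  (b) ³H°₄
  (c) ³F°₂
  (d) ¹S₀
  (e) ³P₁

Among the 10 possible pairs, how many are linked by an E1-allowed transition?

1

(a)–(b): forbidden (parity, ΔS, ΔL, ΔJ).
(a)–(c): forbidden (parity, ΔS, ΔL).
(a)–(d): allowed.
(a)–(e): forbidden (ΔS).
(b)–(c): forbidden (parity, ΔL, ΔJ).
(b)–(d): forbidden (ΔS, ΔL, ΔJ).
(b)–(e): forbidden (ΔL, ΔJ).
(c)–(d): forbidden (ΔS, ΔL, ΔJ).
(c)–(e): forbidden (ΔL).
(d)–(e): forbidden (parity, ΔS).
Allowed pairs: 1 of 10.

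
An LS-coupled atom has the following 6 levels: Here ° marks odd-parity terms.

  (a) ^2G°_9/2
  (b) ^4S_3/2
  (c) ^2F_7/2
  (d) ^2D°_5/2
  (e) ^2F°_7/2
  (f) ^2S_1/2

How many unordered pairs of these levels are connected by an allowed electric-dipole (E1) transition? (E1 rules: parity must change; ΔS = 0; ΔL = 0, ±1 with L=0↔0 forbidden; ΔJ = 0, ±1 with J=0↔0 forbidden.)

(a)–(b): forbidden (ΔS, ΔL, ΔJ).
(a)–(c): allowed.
(a)–(d): forbidden (parity, ΔL, ΔJ).
(a)–(e): forbidden (parity).
(a)–(f): forbidden (ΔL, ΔJ).
(b)–(c): forbidden (parity, ΔS, ΔL, ΔJ).
(b)–(d): forbidden (ΔS, ΔL).
(b)–(e): forbidden (ΔS, ΔL, ΔJ).
(b)–(f): forbidden (parity, ΔS, ΔL).
(c)–(d): allowed.
(c)–(e): allowed.
(c)–(f): forbidden (parity, ΔL, ΔJ).
(d)–(e): forbidden (parity).
(d)–(f): forbidden (ΔL, ΔJ).
(e)–(f): forbidden (ΔL, ΔJ).
Allowed pairs: 3 of 15.

3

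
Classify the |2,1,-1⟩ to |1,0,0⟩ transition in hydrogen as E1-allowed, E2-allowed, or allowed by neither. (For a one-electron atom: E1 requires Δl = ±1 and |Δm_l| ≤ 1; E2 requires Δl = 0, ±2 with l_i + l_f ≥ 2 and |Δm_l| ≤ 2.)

Δl = 0 − 1 = -1; l_i + l_f = 1.
Δm_l = +1.
E1 (Δl = ±1, |Δm_l| ≤ 1): satisfied.
E2 (Δl = 0,±2, l_i+l_f ≥ 2, |Δm_l| ≤ 2): not satisfied.

E1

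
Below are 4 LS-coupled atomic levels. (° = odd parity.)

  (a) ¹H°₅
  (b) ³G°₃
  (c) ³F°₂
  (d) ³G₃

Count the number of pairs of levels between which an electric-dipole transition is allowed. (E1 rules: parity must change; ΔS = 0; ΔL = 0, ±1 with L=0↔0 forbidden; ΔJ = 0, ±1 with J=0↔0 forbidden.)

2

(a)–(b): forbidden (parity, ΔS, ΔJ).
(a)–(c): forbidden (parity, ΔS, ΔL, ΔJ).
(a)–(d): forbidden (ΔS, ΔJ).
(b)–(c): forbidden (parity).
(b)–(d): allowed.
(c)–(d): allowed.
Allowed pairs: 2 of 6.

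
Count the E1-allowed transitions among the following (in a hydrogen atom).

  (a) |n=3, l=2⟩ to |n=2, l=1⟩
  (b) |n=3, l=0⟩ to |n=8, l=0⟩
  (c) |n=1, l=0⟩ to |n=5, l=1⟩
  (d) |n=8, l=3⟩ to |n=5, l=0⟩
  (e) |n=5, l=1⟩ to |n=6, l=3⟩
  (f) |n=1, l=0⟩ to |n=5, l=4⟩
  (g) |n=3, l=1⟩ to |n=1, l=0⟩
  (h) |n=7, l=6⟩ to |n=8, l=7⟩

4

(a) allowed
(b) forbidden — Δl = +0 (E1 requires Δl = ±1)
(c) allowed
(d) forbidden — Δl = -3 (E1 requires Δl = ±1)
(e) forbidden — Δl = +2 (E1 requires Δl = ±1)
(f) forbidden — Δl = +4 (E1 requires Δl = ±1)
(g) allowed
(h) allowed
Total allowed: 4 of 8.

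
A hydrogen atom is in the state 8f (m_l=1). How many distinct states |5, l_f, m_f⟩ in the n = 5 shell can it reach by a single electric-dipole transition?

6

E1 requires Δl = ±1, so l_f ∈ {2, 4}; with 0 ≤ l_f ≤ n_f−1 = 4, the allowed l_f values are {2, 4}.
For l_f = 2: m_f ∈ {m_i−1, m_i, m_i+1} ∩ [−2, 2] = {0, 1, 2} → 3 states.
For l_f = 4: m_f ∈ {m_i−1, m_i, m_i+1} ∩ [−4, 4] = {0, 1, 2} → 3 states.
Total: 6.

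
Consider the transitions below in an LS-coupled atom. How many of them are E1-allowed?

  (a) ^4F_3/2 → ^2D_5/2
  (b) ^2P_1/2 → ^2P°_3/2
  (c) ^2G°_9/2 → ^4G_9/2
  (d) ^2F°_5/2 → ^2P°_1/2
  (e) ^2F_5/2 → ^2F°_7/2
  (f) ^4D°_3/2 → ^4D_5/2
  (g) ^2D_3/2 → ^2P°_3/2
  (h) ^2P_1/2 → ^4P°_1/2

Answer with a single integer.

(a) forbidden (parity, ΔS fail)
(b) allowed
(c) forbidden (ΔS fails)
(d) forbidden (parity, ΔL, ΔJ fail)
(e) allowed
(f) allowed
(g) allowed
(h) forbidden (ΔS fails)
Total allowed: 4 of 8.

4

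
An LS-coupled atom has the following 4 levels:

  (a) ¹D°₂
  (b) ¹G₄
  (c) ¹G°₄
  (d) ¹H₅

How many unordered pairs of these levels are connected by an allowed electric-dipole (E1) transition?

(a)–(b): forbidden (ΔL, ΔJ).
(a)–(c): forbidden (parity, ΔL, ΔJ).
(a)–(d): forbidden (ΔL, ΔJ).
(b)–(c): allowed.
(b)–(d): forbidden (parity).
(c)–(d): allowed.
Allowed pairs: 2 of 6.

2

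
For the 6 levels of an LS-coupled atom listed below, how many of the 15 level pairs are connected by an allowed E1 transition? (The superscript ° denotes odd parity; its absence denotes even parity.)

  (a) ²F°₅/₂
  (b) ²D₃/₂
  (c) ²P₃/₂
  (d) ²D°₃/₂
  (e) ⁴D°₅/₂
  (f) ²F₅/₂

5

(a)–(b): allowed.
(a)–(c): forbidden (ΔL).
(a)–(d): forbidden (parity).
(a)–(e): forbidden (parity, ΔS).
(a)–(f): allowed.
(b)–(c): forbidden (parity).
(b)–(d): allowed.
(b)–(e): forbidden (ΔS).
(b)–(f): forbidden (parity).
(c)–(d): allowed.
(c)–(e): forbidden (ΔS).
(c)–(f): forbidden (parity, ΔL).
(d)–(e): forbidden (parity, ΔS).
(d)–(f): allowed.
(e)–(f): forbidden (ΔS).
Allowed pairs: 5 of 15.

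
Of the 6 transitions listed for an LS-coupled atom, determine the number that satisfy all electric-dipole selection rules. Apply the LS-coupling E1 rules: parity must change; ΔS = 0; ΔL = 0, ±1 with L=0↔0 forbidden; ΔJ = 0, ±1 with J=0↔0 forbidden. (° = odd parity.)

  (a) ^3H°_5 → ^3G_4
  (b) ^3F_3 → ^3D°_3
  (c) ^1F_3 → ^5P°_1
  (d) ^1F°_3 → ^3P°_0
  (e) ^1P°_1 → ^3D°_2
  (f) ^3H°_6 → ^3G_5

(a) allowed
(b) allowed
(c) forbidden (ΔS, ΔL, ΔJ fail)
(d) forbidden (parity, ΔS, ΔL, ΔJ fail)
(e) forbidden (parity, ΔS fail)
(f) allowed
Total allowed: 3 of 6.

3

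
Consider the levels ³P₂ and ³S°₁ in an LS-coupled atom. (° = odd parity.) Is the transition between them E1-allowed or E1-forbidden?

allowed

Reading off the term symbols: S 1→1, L 1→0, J 2→1, parity even→odd.
Parity must change: even → odd — passes.
ΔS = 0: S: 1 → 1 — passes.
ΔL = 0, ±1 (not L=0↔0): L: 1 → 0, ΔL = -1 — passes.
ΔJ = 0, ±1 (not J=0↔0): J: 2 → 1, ΔJ = -1 — passes.
All four E1 rules are satisfied.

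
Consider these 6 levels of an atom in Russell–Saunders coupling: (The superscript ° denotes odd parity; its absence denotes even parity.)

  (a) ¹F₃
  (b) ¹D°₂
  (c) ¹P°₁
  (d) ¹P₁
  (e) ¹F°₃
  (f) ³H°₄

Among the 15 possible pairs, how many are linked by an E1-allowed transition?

4

(a)–(b): allowed.
(a)–(c): forbidden (ΔL, ΔJ).
(a)–(d): forbidden (parity, ΔL, ΔJ).
(a)–(e): allowed.
(a)–(f): forbidden (ΔS, ΔL).
(b)–(c): forbidden (parity).
(b)–(d): allowed.
(b)–(e): forbidden (parity).
(b)–(f): forbidden (parity, ΔS, ΔL, ΔJ).
(c)–(d): allowed.
(c)–(e): forbidden (parity, ΔL, ΔJ).
(c)–(f): forbidden (parity, ΔS, ΔL, ΔJ).
(d)–(e): forbidden (ΔL, ΔJ).
(d)–(f): forbidden (ΔS, ΔL, ΔJ).
(e)–(f): forbidden (parity, ΔS, ΔL).
Allowed pairs: 4 of 15.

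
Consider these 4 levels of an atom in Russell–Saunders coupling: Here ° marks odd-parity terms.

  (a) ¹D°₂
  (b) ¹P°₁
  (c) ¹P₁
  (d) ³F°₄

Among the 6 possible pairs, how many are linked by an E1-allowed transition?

(a)–(b): forbidden (parity).
(a)–(c): allowed.
(a)–(d): forbidden (parity, ΔS, ΔJ).
(b)–(c): allowed.
(b)–(d): forbidden (parity, ΔS, ΔL, ΔJ).
(c)–(d): forbidden (ΔS, ΔL, ΔJ).
Allowed pairs: 2 of 6.

2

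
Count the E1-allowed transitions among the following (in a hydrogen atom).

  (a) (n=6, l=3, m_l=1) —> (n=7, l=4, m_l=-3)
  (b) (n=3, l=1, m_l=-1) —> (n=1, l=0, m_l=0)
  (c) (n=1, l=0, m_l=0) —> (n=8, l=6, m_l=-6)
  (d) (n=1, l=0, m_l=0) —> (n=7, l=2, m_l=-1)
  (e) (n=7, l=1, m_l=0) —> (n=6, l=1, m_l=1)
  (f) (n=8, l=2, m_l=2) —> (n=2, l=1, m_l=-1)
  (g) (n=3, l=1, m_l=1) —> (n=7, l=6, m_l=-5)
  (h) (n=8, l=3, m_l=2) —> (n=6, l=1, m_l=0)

1

(a) forbidden — Δm_l = -4 (E1 requires Δm_l = 0, ±1)
(b) allowed
(c) forbidden — Δl = +6 (E1 requires Δl = ±1); Δm_l = -6 (E1 requires Δm_l = 0, ±1)
(d) forbidden — Δl = +2 (E1 requires Δl = ±1)
(e) forbidden — Δl = +0 (E1 requires Δl = ±1)
(f) forbidden — Δm_l = -3 (E1 requires Δm_l = 0, ±1)
(g) forbidden — Δl = +5 (E1 requires Δl = ±1); Δm_l = -6 (E1 requires Δm_l = 0, ±1)
(h) forbidden — Δl = -2 (E1 requires Δl = ±1); Δm_l = -2 (E1 requires Δm_l = 0, ±1)
Total allowed: 1 of 8.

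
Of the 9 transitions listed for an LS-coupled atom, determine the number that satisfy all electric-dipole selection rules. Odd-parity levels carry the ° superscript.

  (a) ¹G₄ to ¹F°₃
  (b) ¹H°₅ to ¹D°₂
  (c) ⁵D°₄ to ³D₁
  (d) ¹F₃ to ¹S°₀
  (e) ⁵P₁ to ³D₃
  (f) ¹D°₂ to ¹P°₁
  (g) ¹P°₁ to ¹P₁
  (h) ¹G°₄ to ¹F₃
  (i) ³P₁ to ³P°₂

4

(a) allowed
(b) forbidden (parity, ΔL, ΔJ fail)
(c) forbidden (ΔS, ΔJ fail)
(d) forbidden (ΔL, ΔJ fail)
(e) forbidden (parity, ΔS, ΔJ fail)
(f) forbidden (parity fails)
(g) allowed
(h) allowed
(i) allowed
Total allowed: 4 of 9.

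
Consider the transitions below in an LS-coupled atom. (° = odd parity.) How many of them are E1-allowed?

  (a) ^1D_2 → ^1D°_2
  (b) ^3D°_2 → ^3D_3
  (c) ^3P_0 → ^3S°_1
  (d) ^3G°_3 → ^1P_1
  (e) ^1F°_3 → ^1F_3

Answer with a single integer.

4

(a) allowed
(b) allowed
(c) allowed
(d) forbidden (ΔS, ΔL, ΔJ fail)
(e) allowed
Total allowed: 4 of 5.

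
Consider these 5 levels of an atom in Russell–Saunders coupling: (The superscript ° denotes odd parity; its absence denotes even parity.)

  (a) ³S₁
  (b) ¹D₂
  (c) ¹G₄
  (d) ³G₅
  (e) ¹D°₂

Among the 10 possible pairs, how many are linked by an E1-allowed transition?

(a)–(b): forbidden (parity, ΔS, ΔL).
(a)–(c): forbidden (parity, ΔS, ΔL, ΔJ).
(a)–(d): forbidden (parity, ΔL, ΔJ).
(a)–(e): forbidden (ΔS, ΔL).
(b)–(c): forbidden (parity, ΔL, ΔJ).
(b)–(d): forbidden (parity, ΔS, ΔL, ΔJ).
(b)–(e): allowed.
(c)–(d): forbidden (parity, ΔS).
(c)–(e): forbidden (ΔL, ΔJ).
(d)–(e): forbidden (ΔS, ΔL, ΔJ).
Allowed pairs: 1 of 10.

1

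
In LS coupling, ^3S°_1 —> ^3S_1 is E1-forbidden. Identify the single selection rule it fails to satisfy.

the L=0 ↔ L=0 exclusion

Parity must change: odd → even — ok.
ΔS = 0: S: 1 → 1 — ok.
ΔL = 0, ±1 (not L=0↔0): L: 0 → 0, ΔL = +0 — fails.
ΔJ = 0, ±1 (not J=0↔0): J: 1 → 1, ΔJ = +0 — ok.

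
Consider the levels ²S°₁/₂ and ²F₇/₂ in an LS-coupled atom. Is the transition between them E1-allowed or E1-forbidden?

Reading off the term symbols: S 1/2→1/2, L 0→3, J 1/2→7/2, parity odd→even.
Parity must change: odd → even — ✓.
ΔS = 0: S: 1/2 → 1/2 — ✓.
ΔL = 0, ±1 (not L=0↔0): L: 0 → 3, ΔL = +3 — ✗.
ΔJ = 0, ±1 (not J=0↔0): J: 1/2 → 7/2, ΔJ = +3 — ✗.
Rule(s) violated: ΔL, ΔJ.

forbidden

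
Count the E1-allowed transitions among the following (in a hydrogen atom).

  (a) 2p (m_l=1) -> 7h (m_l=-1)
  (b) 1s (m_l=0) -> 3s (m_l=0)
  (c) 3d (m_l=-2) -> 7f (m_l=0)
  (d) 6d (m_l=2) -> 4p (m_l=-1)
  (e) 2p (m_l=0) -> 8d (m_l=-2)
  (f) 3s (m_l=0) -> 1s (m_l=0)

(a) forbidden — Δl = +4 (E1 requires Δl = ±1); Δm_l = -2 (E1 requires Δm_l = 0, ±1)
(b) forbidden — Δl = +0 (E1 requires Δl = ±1)
(c) forbidden — Δm_l = +2 (E1 requires Δm_l = 0, ±1)
(d) forbidden — Δm_l = -3 (E1 requires Δm_l = 0, ±1)
(e) forbidden — Δm_l = -2 (E1 requires Δm_l = 0, ±1)
(f) forbidden — Δl = +0 (E1 requires Δl = ±1)
Total allowed: 0 of 6.

0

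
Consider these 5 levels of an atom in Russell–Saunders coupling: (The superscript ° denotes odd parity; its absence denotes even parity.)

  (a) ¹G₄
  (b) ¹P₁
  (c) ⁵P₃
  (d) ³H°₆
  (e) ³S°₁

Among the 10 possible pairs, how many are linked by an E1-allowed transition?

(a)–(b): forbidden (parity, ΔL, ΔJ).
(a)–(c): forbidden (parity, ΔS, ΔL).
(a)–(d): forbidden (ΔS, ΔJ).
(a)–(e): forbidden (ΔS, ΔL, ΔJ).
(b)–(c): forbidden (parity, ΔS, ΔJ).
(b)–(d): forbidden (ΔS, ΔL, ΔJ).
(b)–(e): forbidden (ΔS).
(c)–(d): forbidden (ΔS, ΔL, ΔJ).
(c)–(e): forbidden (ΔS, ΔJ).
(d)–(e): forbidden (parity, ΔL, ΔJ).
Allowed pairs: 0 of 10.

0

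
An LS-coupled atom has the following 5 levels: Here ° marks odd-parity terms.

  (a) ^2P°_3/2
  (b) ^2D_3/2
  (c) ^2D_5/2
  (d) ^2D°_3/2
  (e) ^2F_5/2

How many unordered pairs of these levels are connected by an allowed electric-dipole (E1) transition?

(a)–(b): allowed.
(a)–(c): allowed.
(a)–(d): forbidden (parity).
(a)–(e): forbidden (ΔL).
(b)–(c): forbidden (parity).
(b)–(d): allowed.
(b)–(e): forbidden (parity).
(c)–(d): allowed.
(c)–(e): forbidden (parity).
(d)–(e): allowed.
Allowed pairs: 5 of 10.

5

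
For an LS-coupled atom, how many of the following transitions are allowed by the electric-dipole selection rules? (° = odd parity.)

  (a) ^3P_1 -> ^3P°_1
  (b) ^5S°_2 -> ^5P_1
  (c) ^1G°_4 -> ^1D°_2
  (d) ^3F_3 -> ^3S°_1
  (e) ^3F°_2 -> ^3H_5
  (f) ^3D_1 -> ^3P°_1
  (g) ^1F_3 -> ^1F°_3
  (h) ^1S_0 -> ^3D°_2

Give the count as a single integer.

(a) allowed
(b) allowed
(c) forbidden (parity, ΔL, ΔJ fail)
(d) forbidden (ΔL, ΔJ fail)
(e) forbidden (ΔL, ΔJ fail)
(f) allowed
(g) allowed
(h) forbidden (ΔS, ΔL, ΔJ fail)
Total allowed: 4 of 8.

4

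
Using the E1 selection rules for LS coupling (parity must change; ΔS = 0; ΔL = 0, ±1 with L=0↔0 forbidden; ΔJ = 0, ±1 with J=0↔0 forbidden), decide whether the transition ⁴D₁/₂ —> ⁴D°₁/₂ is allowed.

Initial level: S=3/2, L=2, J=1/2, parity even. Final level: S=3/2, L=2, J=1/2, parity odd.
Parity must change: even → odd — satisfied.
ΔS = 0: S: 3/2 → 3/2 — satisfied.
ΔL = 0, ±1 (not L=0↔0): L: 2 → 2, ΔL = +0 — satisfied.
ΔJ = 0, ±1 (not J=0↔0): J: 1/2 → 1/2, ΔJ = +0 — satisfied.
All four E1 rules are satisfied.

allowed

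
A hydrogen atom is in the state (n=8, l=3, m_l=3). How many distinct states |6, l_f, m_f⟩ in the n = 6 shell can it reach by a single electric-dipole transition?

E1 requires Δl = ±1, so l_f ∈ {2, 4}; with 0 ≤ l_f ≤ n_f−1 = 5, the allowed l_f values are {2, 4}.
For l_f = 2: m_f ∈ {m_i−1, m_i, m_i+1} ∩ [−2, 2] = {2} → 1 state.
For l_f = 4: m_f ∈ {m_i−1, m_i, m_i+1} ∩ [−4, 4] = {2, 3, 4} → 3 states.
Total: 4.

4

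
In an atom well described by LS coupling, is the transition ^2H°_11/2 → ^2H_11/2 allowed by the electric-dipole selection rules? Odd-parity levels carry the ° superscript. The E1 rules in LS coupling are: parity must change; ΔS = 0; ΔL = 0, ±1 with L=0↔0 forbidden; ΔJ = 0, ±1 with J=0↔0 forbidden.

allowed

Reading off the term symbols: S 1/2→1/2, L 5→5, J 11/2→11/2, parity odd→even.
Parity must change: odd → even — satisfied.
ΔS = 0: S: 1/2 → 1/2 — satisfied.
ΔL = 0, ±1 (not L=0↔0): L: 5 → 5, ΔL = +0 — satisfied.
ΔJ = 0, ±1 (not J=0↔0): J: 11/2 → 11/2, ΔJ = +0 — satisfied.
All four E1 rules are satisfied.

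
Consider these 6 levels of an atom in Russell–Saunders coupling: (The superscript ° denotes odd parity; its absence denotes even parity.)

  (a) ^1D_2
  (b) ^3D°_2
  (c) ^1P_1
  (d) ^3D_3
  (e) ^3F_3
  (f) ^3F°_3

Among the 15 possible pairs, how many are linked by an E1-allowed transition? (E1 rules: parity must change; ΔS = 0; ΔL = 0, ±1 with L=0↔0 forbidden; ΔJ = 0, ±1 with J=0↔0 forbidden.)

4

(a)–(b): forbidden (ΔS).
(a)–(c): forbidden (parity).
(a)–(d): forbidden (parity, ΔS).
(a)–(e): forbidden (parity, ΔS).
(a)–(f): forbidden (ΔS).
(b)–(c): forbidden (ΔS).
(b)–(d): allowed.
(b)–(e): allowed.
(b)–(f): forbidden (parity).
(c)–(d): forbidden (parity, ΔS, ΔJ).
(c)–(e): forbidden (parity, ΔS, ΔL, ΔJ).
(c)–(f): forbidden (ΔS, ΔL, ΔJ).
(d)–(e): forbidden (parity).
(d)–(f): allowed.
(e)–(f): allowed.
Allowed pairs: 4 of 15.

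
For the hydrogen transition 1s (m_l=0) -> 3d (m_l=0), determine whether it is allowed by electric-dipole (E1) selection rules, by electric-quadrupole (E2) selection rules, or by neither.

Δl = 2 − 0 = +2; l_i + l_f = 2.
Δm_l = +0.
E1 (Δl = ±1, |Δm_l| ≤ 1): not satisfied.
E2 (Δl = 0,±2, l_i+l_f ≥ 2, |Δm_l| ≤ 2): satisfied.

E2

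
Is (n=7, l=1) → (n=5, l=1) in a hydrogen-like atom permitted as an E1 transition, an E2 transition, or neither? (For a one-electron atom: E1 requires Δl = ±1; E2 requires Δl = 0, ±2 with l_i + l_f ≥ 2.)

E2

Δl = 1 − 1 = +0; l_i + l_f = 2.
E1 (Δl = ±1): not satisfied.
E2 (Δl = 0,±2, l_i+l_f ≥ 2): satisfied.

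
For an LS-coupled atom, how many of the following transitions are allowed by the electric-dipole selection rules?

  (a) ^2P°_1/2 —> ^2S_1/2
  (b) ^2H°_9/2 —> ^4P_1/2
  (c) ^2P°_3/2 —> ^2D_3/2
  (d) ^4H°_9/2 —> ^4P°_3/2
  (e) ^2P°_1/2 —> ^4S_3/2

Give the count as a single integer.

(a) allowed
(b) forbidden (ΔS, ΔL, ΔJ fail)
(c) allowed
(d) forbidden (parity, ΔL, ΔJ fail)
(e) forbidden (ΔS fails)
Total allowed: 2 of 5.

2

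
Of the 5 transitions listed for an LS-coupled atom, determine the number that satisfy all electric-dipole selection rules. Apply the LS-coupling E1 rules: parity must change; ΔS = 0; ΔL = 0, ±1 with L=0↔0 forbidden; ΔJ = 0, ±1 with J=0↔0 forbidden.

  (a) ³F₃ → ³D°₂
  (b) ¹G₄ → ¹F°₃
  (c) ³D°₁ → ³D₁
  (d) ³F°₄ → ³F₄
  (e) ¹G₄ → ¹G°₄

(a) allowed
(b) allowed
(c) allowed
(d) allowed
(e) allowed
Total allowed: 5 of 5.

5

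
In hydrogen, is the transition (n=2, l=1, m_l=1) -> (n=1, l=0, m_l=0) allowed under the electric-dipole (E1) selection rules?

allowed

Δl = 0 − 1 = -1; the E1 rule Δl = ±1 is satisfied.
Δm_l = 0 − (1) = -1. E1 requires Δm_l = 0, ±1: satisfied.
All E1 selection rules are satisfied.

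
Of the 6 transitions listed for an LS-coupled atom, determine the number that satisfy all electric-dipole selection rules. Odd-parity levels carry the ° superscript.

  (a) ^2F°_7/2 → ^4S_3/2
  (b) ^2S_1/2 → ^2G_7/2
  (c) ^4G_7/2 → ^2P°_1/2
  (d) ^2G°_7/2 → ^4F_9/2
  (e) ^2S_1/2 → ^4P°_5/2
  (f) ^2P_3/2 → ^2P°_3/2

1

(a) forbidden (ΔS, ΔL, ΔJ fail)
(b) forbidden (parity, ΔL, ΔJ fail)
(c) forbidden (ΔS, ΔL, ΔJ fail)
(d) forbidden (ΔS fails)
(e) forbidden (ΔS, ΔJ fail)
(f) allowed
Total allowed: 1 of 6.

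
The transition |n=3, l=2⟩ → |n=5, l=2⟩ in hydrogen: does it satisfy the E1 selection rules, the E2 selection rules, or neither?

E2

Δl = 2 − 2 = +0; l_i + l_f = 4.
E1 (Δl = ±1): not satisfied.
E2 (Δl = 0,±2, l_i+l_f ≥ 2): satisfied.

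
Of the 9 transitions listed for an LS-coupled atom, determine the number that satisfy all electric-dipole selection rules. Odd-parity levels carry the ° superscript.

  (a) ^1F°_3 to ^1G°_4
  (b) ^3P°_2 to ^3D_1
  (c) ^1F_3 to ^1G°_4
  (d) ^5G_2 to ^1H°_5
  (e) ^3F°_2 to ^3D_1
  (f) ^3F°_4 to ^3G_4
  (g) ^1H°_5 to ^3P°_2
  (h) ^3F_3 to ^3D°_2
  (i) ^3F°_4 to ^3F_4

(a) forbidden (parity fails)
(b) allowed
(c) allowed
(d) forbidden (ΔS, ΔJ fail)
(e) allowed
(f) allowed
(g) forbidden (parity, ΔS, ΔL, ΔJ fail)
(h) allowed
(i) allowed
Total allowed: 6 of 9.

6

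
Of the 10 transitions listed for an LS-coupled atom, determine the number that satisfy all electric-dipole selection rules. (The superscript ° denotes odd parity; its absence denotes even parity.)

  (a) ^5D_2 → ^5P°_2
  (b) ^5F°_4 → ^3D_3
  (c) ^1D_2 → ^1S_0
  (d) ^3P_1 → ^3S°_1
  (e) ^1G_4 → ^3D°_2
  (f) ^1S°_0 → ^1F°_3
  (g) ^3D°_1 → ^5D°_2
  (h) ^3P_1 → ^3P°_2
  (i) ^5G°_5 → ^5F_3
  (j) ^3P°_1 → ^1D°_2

3

(a) allowed
(b) forbidden (ΔS fails)
(c) forbidden (parity, ΔL, ΔJ fail)
(d) allowed
(e) forbidden (ΔS, ΔL, ΔJ fail)
(f) forbidden (parity, ΔL, ΔJ fail)
(g) forbidden (parity, ΔS fail)
(h) allowed
(i) forbidden (ΔJ fails)
(j) forbidden (parity, ΔS fail)
Total allowed: 3 of 10.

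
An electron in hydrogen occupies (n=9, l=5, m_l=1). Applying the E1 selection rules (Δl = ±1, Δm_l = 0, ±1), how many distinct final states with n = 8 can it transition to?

6

E1 requires Δl = ±1, so l_f ∈ {4, 6}; with 0 ≤ l_f ≤ n_f−1 = 7, the allowed l_f values are {4, 6}.
For l_f = 4: m_f ∈ {m_i−1, m_i, m_i+1} ∩ [−4, 4] = {0, 1, 2} → 3 states.
For l_f = 6: m_f ∈ {m_i−1, m_i, m_i+1} ∩ [−6, 6] = {0, 1, 2} → 3 states.
Total: 6.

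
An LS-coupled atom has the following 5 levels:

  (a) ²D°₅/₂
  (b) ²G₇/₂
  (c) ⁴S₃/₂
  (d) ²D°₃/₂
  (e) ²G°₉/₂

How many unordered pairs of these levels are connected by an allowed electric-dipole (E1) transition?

1

(a)–(b): forbidden (ΔL).
(a)–(c): forbidden (ΔS, ΔL).
(a)–(d): forbidden (parity).
(a)–(e): forbidden (parity, ΔL, ΔJ).
(b)–(c): forbidden (parity, ΔS, ΔL, ΔJ).
(b)–(d): forbidden (ΔL, ΔJ).
(b)–(e): allowed.
(c)–(d): forbidden (ΔS, ΔL).
(c)–(e): forbidden (ΔS, ΔL, ΔJ).
(d)–(e): forbidden (parity, ΔL, ΔJ).
Allowed pairs: 1 of 10.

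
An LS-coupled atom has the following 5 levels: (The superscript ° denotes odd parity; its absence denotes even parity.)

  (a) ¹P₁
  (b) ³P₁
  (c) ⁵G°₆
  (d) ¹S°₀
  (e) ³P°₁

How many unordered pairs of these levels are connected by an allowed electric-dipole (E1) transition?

2

(a)–(b): forbidden (parity, ΔS).
(a)–(c): forbidden (ΔS, ΔL, ΔJ).
(a)–(d): allowed.
(a)–(e): forbidden (ΔS).
(b)–(c): forbidden (ΔS, ΔL, ΔJ).
(b)–(d): forbidden (ΔS).
(b)–(e): allowed.
(c)–(d): forbidden (parity, ΔS, ΔL, ΔJ).
(c)–(e): forbidden (parity, ΔS, ΔL, ΔJ).
(d)–(e): forbidden (parity, ΔS).
Allowed pairs: 2 of 10.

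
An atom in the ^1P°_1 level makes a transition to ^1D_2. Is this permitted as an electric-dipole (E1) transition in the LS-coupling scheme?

Reading off the term symbols: S 0→0, L 1→2, J 1→2, parity odd→even.
Parity must change: odd → even — satisfied.
ΔS = 0: S: 0 → 0 — satisfied.
ΔJ = 0, ±1 (not J=0↔0): J: 1 → 2, ΔJ = +1 — satisfied.
ΔL = 0, ±1 (not L=0↔0): L: 1 → 2, ΔL = +1 — satisfied.
All four E1 rules are satisfied.

allowed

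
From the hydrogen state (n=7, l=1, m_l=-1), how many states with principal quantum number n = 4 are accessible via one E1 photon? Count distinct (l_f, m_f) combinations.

4

E1 requires Δl = ±1, so l_f ∈ {0, 2}; with 0 ≤ l_f ≤ n_f−1 = 3, the allowed l_f values are {0, 2}.
For l_f = 0: m_f ∈ {m_i−1, m_i, m_i+1} ∩ [−0, 0] = {0} → 1 state.
For l_f = 2: m_f ∈ {m_i−1, m_i, m_i+1} ∩ [−2, 2] = {-2, -1, 0} → 3 states.
Total: 4.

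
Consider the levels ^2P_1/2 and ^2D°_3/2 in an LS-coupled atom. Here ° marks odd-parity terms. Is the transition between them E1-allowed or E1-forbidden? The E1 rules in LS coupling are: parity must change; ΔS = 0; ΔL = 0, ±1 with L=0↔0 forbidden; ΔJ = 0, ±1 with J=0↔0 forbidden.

Initial level: S=1/2, L=1, J=1/2, parity even. Final level: S=1/2, L=2, J=3/2, parity odd.
ΔL = 0, ±1 (not L=0↔0): L: 1 → 2, ΔL = +1 — ok.
Parity must change: even → odd — ok.
ΔJ = 0, ±1 (not J=0↔0): J: 1/2 → 3/2, ΔJ = +1 — ok.
ΔS = 0: S: 1/2 → 1/2 — ok.
All four E1 rules are satisfied.

allowed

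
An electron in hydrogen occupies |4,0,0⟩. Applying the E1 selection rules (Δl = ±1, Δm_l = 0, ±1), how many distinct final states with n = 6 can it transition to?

3

E1 requires Δl = ±1, so l_f ∈ {-1, 1}; with 0 ≤ l_f ≤ n_f−1 = 5, the allowed l_f values are {1}.
For l_f = 1: m_f ∈ {m_i−1, m_i, m_i+1} ∩ [−1, 1] = {-1, 0, 1} → 3 states.
Total: 3.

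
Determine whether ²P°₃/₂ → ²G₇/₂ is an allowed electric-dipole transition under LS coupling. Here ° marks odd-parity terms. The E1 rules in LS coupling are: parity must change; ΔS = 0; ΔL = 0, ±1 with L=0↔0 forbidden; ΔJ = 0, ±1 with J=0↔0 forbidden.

Parity must change: odd → even — satisfied.
ΔS = 0: S: 1/2 → 1/2 — satisfied.
ΔL = 0, ±1 (not L=0↔0): L: 1 → 4, ΔL = +3 — violated.
ΔJ = 0, ±1 (not J=0↔0): J: 3/2 → 7/2, ΔJ = +2 — violated.
Rule(s) violated: ΔL, ΔJ.

forbidden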